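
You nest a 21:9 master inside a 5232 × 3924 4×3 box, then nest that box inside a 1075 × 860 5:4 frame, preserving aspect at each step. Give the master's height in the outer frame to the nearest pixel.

21:9 in 5232×3924: fills the width, so the master is 5232.00 × 2242.29.
4×3 in 1075×860: fills the width, so the intermediate becomes 1075.00 × 806.25 — a scale of ×0.2055.
So the master's height is 2242.29 × 0.2055 ≈ 460.71.

461 px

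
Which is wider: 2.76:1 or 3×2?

2.76 and 3×2 = 1.5; 2.76 > 1.5.

2.76:1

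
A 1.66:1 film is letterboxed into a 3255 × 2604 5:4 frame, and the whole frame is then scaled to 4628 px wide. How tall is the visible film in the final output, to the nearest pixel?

At 3255×2604 the film is width-limited, so height = 3255 / 1.660 ≈ 1960.84 px.
Resizing to 4628 px wide multiplies everything by 1.4218: 1960.84 → 2787.95 px.

2788 px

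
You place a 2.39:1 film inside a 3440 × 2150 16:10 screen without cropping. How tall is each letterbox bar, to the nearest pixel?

355 px

2.39:1 is wider than 16:10, so it spans the full width.
Content height = 3440 / 2.390 ≈ 1439.33 px.
2150 − 1439.33 = 710.67 px of bars (355.33 each).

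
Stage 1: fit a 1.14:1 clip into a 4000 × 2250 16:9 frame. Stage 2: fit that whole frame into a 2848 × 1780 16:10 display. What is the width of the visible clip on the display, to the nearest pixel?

1826 px

First fit — 1.14:1 into 4000×2250 spans the height: 2565.00 × 2250.00.
16:9 in 2848×1780: fills the width, so the intermediate becomes 2848.00 × 1602.00 — a scale of ×0.7120.
The clip scales with it: width 2565.00 × 0.7120 ≈ 1826.28.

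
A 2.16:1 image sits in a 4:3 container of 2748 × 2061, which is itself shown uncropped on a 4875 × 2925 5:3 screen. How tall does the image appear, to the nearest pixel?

2.16:1 in 2748×2061: fills the width, so the image is 2748.00 × 1272.22.
The 4:3 canvas is height-limited in 4875×2925, giving 3900.00 × 2925.00; scale factor 1.4192.
So the image's height is 1272.22 × 1.4192 ≈ 1805.56.

1806 px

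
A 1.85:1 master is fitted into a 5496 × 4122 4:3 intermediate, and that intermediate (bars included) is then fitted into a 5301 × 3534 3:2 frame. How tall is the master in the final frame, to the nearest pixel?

2547 px

1.85:1 in 5496×4122: fills the width, so the master is 5496.00 × 2970.81.
4:3 in 5301×3534: fills the height, so the intermediate becomes 4712.00 × 3534.00 — a scale of ×0.8574.
So the master's height is 2970.81 × 0.8574 ≈ 2547.03.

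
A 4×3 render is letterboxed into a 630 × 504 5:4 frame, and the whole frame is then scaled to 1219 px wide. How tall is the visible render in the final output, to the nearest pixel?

Fitted into 630×504, the render spans the width; its height is 630 × 3/4 ≈ 472.50 px.
The frame scales by 1219/630 = 1.9349; 472.50 × 1.9349 ≈ 914.25 px.

914 px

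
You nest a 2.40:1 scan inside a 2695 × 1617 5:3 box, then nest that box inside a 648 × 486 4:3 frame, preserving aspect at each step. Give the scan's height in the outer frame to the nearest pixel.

270 px

Inside the 2695×1617 canvas the scan is width-limited at 2695.00 × 1122.92.
Second fit — the 5:3 canvas into 648×486 spans the width: 648.00 × 388.80 (×0.2404 from 2695×1617).
So the scan's height is 1122.92 × 0.2404 ≈ 270.00.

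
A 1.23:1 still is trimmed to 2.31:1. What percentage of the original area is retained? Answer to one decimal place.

The width stays; only height is cut (since 2.31:1 is wider than 1.23:1).
(1.230)/(2.310) ≈ 0.532 of the area survives.

53.2%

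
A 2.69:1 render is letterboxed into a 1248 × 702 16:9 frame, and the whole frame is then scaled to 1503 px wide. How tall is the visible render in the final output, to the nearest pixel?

In the 1248×702 frame the render fills the width: height = 1248 / 2.690 ≈ 463.94 px.
Scaling 1248 → 1503 is ×1.2043, so the height becomes 463.94 × 1.2043 ≈ 558.74 px.

559 px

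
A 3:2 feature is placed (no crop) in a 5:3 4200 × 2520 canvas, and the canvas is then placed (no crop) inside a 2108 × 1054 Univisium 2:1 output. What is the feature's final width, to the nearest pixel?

3:2 in 4200×2520: fills the height, so the feature is 3780.00 × 2520.00.
The 5:3 canvas is height-limited in 2108×1054, giving 1756.67 × 1054.00; scale factor 0.4183.
Applying the same ×0.4183: 3780.00 → 1581.00.

1581 px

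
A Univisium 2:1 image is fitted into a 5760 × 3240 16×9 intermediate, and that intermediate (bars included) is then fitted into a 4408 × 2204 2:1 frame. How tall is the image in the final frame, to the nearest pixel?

First fit — Univisium 2:1 into 5760×3240 spans the width: 5760.00 × 2880.00.
The 16×9 canvas is height-limited in 4408×2204, giving 3918.22 × 2204.00; scale factor 0.6802.
Applying the same ×0.6802: 2880.00 → 1959.11.

1959 px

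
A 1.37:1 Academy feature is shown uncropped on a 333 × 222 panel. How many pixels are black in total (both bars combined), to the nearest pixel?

1.37:1 Academy is narrower than 3×2, so it spans the full height.
That makes the image 304.1400 px wide (222 × 1.370).
Black = 333 − 304.1400 = 28.8600 px.
Across the 222-px span: 28.8600 × 222 ≈ 6407 px.

6407 pixels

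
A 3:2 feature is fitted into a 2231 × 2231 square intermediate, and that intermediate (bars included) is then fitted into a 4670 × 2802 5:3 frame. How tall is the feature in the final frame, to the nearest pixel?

First fit — 3:2 into 2231×2231 spans the width: 2231.00 × 1487.33.
Second fit — the square canvas into 4670×2802 spans the height: 2802.00 × 2802.00 (×1.2559 from 2231×2231).
The feature scales with it: height 1487.33 × 1.2559 ≈ 1868.00.

1868 px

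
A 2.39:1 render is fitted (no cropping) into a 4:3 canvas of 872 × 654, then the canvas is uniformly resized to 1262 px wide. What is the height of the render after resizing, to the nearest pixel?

In the 872×654 frame the render fills the width: height = 872 / 2.390 ≈ 364.85 px.
Scaling 872 → 1262 is ×1.4472, so the height becomes 364.85 × 1.4472 ≈ 528.03 px.

528 px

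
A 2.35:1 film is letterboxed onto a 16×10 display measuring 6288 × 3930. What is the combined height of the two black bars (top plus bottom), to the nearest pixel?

1254 px

2.35:1 is wider than 16×10, so it spans the full width.
The film is 6288 / 2.350 ≈ 2675.74 px tall.
Black = 3930 − 2675.74 = 1254.26 px.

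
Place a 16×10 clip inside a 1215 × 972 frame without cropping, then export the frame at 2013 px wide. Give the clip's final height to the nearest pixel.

In the 1215×972 frame the clip fills the width: height = 1215 × 10/16 ≈ 759.38 px.
Scaling 1215 → 2013 is ×1.6568, so the height becomes 759.38 × 1.6568 ≈ 1258.12 px.

1258 px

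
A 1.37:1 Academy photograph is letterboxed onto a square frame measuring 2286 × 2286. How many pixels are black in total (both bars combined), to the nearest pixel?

1411346 pixels

Since 1.370 > 1.000, the photograph is width-limited.
The photograph is 2286 / 1.370 ≈ 1668.6131 px tall.
Black = 2286 − 1668.6131 = 617.3869 px.
That's 617.3869 × 2286 ≈ 1411346 black pixels.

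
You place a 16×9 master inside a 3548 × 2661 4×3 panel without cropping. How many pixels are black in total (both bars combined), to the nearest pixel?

2360307 pixels

Since 1.778 > 1.333, the master is width-limited.
That makes the image 1995.7500 px tall (3548 × 9/16).
2661 − 1995.7500 = 665.2500 px of bars.
That's 665.2500 × 3548 ≈ 2360307 black pixels.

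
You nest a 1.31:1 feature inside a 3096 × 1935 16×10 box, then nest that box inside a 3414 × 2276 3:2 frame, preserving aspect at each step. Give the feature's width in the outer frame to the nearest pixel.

2795 px

Inside the 3096×1935 canvas the feature is height-limited at 2534.85 × 1935.00.
16×10 in 3414×2276: fills the width, so the intermediate becomes 3414.00 × 2133.75 — a scale of ×1.1027.
So the feature's width is 2534.85 × 1.1027 ≈ 2795.21.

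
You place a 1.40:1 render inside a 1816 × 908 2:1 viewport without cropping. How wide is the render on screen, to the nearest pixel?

1271 px

1.40:1 (1.400) < 2:1 (2.000), so the render fills the height.
That makes the image 1271.20 px wide (908 × 1.400).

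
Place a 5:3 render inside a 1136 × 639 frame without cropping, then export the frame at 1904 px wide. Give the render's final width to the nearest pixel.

Fitted into 1136×639, the render spans the height; its width is 639 × 5/3 ≈ 1065.00 px.
Resizing to 1904 px wide multiplies everything by 1.6761: 1065.00 → 1785.00 px.

1785 px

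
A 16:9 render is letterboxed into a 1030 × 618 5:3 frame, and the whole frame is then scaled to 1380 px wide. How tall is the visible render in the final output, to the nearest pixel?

At 1030×618 the render is width-limited, so height = 1030 × 9/16 ≈ 579.38 px.
Resizing to 1380 px wide multiplies everything by 1.3398: 579.38 → 776.25 px.

776 px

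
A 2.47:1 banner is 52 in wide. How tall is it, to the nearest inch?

21 in

52 / 2.470 = 21.05.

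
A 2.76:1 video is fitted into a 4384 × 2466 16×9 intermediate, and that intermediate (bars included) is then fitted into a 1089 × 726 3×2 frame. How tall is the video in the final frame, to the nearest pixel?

395 px

Inside the 4384×2466 canvas the video is width-limited at 4384.00 × 1588.41.
The 16×9 canvas is width-limited in 1089×726, giving 1089.00 × 612.56; scale factor 0.2484.
The video scales with it: height 1588.41 × 0.2484 ≈ 394.57.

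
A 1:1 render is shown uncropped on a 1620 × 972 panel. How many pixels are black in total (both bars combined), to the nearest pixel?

629856 pixels

1:1 is narrower than 5:3, so it spans the full height.
Content width = 972 × 1/1 ≈ 972.0000 px.
Leftover width: 1620 − 972.0000 = 648.0000 px.
That's 648.0000 × 972 ≈ 629856 black pixels.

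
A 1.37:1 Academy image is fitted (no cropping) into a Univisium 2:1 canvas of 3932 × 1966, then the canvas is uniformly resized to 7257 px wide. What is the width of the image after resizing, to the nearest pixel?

4971 px

Fitted into 3932×1966, the image spans the height; its width is 1966 × 1.370 ≈ 2693.42 px.
Scaling 3932 → 7257 is ×1.8456, so the width becomes 2693.42 × 1.8456 ≈ 4971.05 px.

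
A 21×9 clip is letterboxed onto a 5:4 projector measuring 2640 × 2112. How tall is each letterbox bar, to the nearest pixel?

21×9 (2.333) > 5:4 (1.250), so the clip fills the width.
That makes the image 1131.43 px tall (2640 × 9/21).
Leftover height: 2112 − 1131.43 = 980.57 px → 490.29 each side.

490 px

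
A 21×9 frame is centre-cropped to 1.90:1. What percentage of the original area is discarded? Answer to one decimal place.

18.6%

1.90:1 is narrower than 21×9, so the crop keeps the full height and trims the width.
Fraction kept = (1.900)/(2.333) ≈ 81.43%, so 18.57% is lost.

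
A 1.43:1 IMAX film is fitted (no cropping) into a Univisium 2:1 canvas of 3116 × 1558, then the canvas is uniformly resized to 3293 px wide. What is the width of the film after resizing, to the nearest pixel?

2354 px

In the 3116×1558 frame the film fills the height: width = 1558 × 1.430 ≈ 2227.94 px.
The frame scales by 3293/3116 = 1.0568; 2227.94 × 1.0568 ≈ 2354.49 px.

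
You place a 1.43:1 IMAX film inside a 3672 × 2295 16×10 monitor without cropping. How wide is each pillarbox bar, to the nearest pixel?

1.43:1 IMAX is narrower than 16×10, so it spans the full height.
The film is 2295 × 1.430 ≈ 3281.85 px wide.
Black = 3672 − 3281.85 = 390.15 px, or 195.07 per bar.

195 px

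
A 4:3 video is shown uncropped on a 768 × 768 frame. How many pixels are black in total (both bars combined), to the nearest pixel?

Since 1.333 > 1.000, the video is width-limited.
Content height = 768 × 3/4 ≈ 576.0000 px.
Black = 768 − 576.0000 = 192.0000 px.
That's 192.0000 × 768 ≈ 147456 black pixels.

147456 pixels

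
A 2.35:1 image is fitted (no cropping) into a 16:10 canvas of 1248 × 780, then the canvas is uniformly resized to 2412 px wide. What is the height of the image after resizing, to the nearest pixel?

1026 px

Fitted into 1248×780, the image spans the width; its height is 1248 / 2.350 ≈ 531.06 px.
The frame scales by 2412/1248 = 1.9327; 531.06 × 1.9327 ≈ 1026.38 px.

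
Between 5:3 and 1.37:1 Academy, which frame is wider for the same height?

5:3

5:3 = 1.667 and 1.37; 1.667 > 1.37.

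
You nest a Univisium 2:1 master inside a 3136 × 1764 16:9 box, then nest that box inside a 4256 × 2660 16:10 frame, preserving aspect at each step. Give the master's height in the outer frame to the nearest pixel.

First fit — Univisium 2:1 into 3136×1764 spans the width: 3136.00 × 1568.00.
Second fit — the 16:9 canvas into 4256×2660 spans the width: 4256.00 × 2394.00 (×1.3571 from 3136×1764).
The master scales with it: height 1568.00 × 1.3571 ≈ 2128.00.

2128 px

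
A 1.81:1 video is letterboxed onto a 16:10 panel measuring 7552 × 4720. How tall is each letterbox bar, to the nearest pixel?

1.81:1 is wider than 16:10, so it spans the full width.
That makes the image 4172.38 px tall (7552 / 1.810).
Black = 4720 − 4172.38 = 547.62 px, or 273.81 per bar.

274 px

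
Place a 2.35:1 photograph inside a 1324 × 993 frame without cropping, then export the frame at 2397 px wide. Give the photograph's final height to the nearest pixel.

Fitted into 1324×993, the photograph spans the width; its height is 1324 / 2.350 ≈ 563.40 px.
Resizing to 2397 px wide multiplies everything by 1.8104: 563.40 → 1020.00 px.

1020 px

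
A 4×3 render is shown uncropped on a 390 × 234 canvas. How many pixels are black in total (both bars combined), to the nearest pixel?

18252 pixels

4×3 (1.333) < 5:3 (1.667), so the render fills the height.
The render is 234 × 4/3 ≈ 312.0000 px wide.
Leftover width: 390 − 312.0000 = 78.0000 px.
That's 78.0000 × 234 ≈ 18252 black pixels.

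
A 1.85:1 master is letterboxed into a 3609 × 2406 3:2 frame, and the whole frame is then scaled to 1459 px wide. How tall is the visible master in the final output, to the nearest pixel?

789 px

Fitted into 3609×2406, the master spans the width; its height is 3609 / 1.850 ≈ 1950.81 px.
Resizing to 1459 px wide multiplies everything by 0.4043: 1950.81 → 788.65 px.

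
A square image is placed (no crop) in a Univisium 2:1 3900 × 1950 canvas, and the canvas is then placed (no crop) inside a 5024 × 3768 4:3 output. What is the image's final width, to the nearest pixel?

square in 3900×1950: fills the height, so the image is 1950.00 × 1950.00.
Univisium 2:1 in 5024×3768: fills the width, so the intermediate becomes 5024.00 × 2512.00 — a scale of ×1.2882.
The image scales with it: width 1950.00 × 1.2882 ≈ 2512.00.

2512 px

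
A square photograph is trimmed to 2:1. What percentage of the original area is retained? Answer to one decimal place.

50.0%

The width stays; only height is cut (since 2:1 is wider than square).
Area ratio = (1.000)/(2.000) = 50.00% retained.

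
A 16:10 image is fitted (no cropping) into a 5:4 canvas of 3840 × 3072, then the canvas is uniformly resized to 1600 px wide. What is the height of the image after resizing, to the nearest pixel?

1000 px

Fitted into 3840×3072, the image spans the width; its height is 3840 × 10/16 ≈ 2400.00 px.
Scaling 3840 → 1600 is ×0.4167, so the height becomes 2400.00 × 0.4167 ≈ 1000.00 px.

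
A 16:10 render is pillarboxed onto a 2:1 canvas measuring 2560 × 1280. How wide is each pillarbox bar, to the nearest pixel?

256 px

Since 1.600 < 2.000, the render is height-limited.
Content width = 1280 × 16/10 ≈ 2048.00 px.
2560 − 2048.00 = 512.00 px of bars (256.00 each).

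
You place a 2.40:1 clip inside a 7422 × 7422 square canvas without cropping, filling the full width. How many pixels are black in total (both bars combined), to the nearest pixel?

Content height = 7422 / 2.400 ≈ 3092.5000 px.
7422 − 3092.5000 = 4329.5000 px of bars.
Bar area = 4329.5000 × 7422 ≈ 32133549 px.

32133549 pixels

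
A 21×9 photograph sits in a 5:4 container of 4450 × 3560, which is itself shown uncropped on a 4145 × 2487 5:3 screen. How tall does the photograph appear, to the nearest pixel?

First fit — 21×9 into 4450×3560 spans the width: 4450.00 × 1907.14.
Second fit — the 5:4 canvas into 4145×2487 spans the height: 3108.75 × 2487.00 (×0.6986 from 4450×3560).
So the photograph's height is 1907.14 × 0.6986 ≈ 1332.32.

1332 px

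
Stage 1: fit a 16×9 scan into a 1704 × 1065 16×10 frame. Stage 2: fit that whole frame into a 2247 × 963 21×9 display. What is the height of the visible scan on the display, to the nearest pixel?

867 px

Inside the 1704×1065 canvas the scan is width-limited at 1704.00 × 958.50.
Second fit — the 16×10 canvas into 2247×963 spans the height: 1540.80 × 963.00 (×0.9042 from 1704×1065).
The scan scales with it: height 958.50 × 0.9042 ≈ 866.70.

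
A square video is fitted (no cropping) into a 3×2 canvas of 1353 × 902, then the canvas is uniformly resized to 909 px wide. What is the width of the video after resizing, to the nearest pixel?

At 1353×902 the video is height-limited, so width = 902 × 1/1 ≈ 902.00 px.
The frame scales by 909/1353 = 0.6718; 902.00 × 0.6718 ≈ 606.00 px.

606 px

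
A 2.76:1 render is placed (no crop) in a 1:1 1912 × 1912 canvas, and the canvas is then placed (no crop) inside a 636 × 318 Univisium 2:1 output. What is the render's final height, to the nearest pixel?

115 px

First fit — 2.76:1 into 1912×1912 spans the width: 1912.00 × 692.75.
The 1:1 canvas is height-limited in 636×318, giving 318.00 × 318.00; scale factor 0.1663.
The render scales with it: height 692.75 × 0.1663 ≈ 115.22.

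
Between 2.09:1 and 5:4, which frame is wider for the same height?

2.09:1

2.09 and 5:4 = 1.25; 2.09 > 1.25.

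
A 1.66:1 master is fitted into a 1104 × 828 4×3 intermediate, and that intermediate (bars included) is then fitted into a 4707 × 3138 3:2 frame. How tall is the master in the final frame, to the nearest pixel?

Inside the 1104×828 canvas the master is width-limited at 1104.00 × 665.06.
Second fit — the 4×3 canvas into 4707×3138 spans the height: 4184.00 × 3138.00 (×3.7899 from 1104×828).
So the master's height is 665.06 × 3.7899 ≈ 2520.48.

2520 px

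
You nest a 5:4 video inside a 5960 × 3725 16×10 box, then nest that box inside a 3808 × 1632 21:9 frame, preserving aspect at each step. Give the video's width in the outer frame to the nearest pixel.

5:4 in 5960×3725: fills the height, so the video is 4656.25 × 3725.00.
16×10 in 3808×1632: fills the height, so the intermediate becomes 2611.20 × 1632.00 — a scale of ×0.4381.
Applying the same ×0.4381: 4656.25 → 2040.00.

2040 px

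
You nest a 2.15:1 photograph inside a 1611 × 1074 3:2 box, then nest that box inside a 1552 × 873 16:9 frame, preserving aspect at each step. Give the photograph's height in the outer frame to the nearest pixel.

First fit — 2.15:1 into 1611×1074 spans the width: 1611.00 × 749.30.
The 3:2 canvas is height-limited in 1552×873, giving 1309.50 × 873.00; scale factor 0.8128.
So the photograph's height is 749.30 × 0.8128 ≈ 609.07.

609 px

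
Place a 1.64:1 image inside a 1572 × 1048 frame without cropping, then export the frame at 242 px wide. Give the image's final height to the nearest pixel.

In the 1572×1048 frame the image fills the width: height = 1572 / 1.640 ≈ 958.54 px.
Resizing to 242 px wide multiplies everything by 0.1539: 958.54 → 147.56 px.

148 px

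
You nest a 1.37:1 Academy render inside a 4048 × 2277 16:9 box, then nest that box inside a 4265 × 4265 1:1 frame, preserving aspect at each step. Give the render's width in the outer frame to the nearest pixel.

3287 px

Inside the 4048×2277 canvas the render is height-limited at 3119.49 × 2277.00.
Second fit — the 16:9 canvas into 4265×4265 spans the width: 4265.00 × 2399.06 (×1.0536 from 4048×2277).
Applying the same ×1.0536: 3119.49 → 3286.72.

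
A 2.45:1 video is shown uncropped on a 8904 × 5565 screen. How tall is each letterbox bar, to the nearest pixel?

Since 2.450 > 1.600, the video is width-limited.
Content height = 8904 / 2.450 ≈ 3634.29 px.
5565 − 3634.29 = 1930.71 px of bars (965.36 each).

965 px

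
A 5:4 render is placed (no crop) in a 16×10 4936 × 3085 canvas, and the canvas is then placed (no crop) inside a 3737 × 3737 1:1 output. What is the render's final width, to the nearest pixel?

2920 px

Inside the 4936×3085 canvas the render is height-limited at 3856.25 × 3085.00.
16×10 in 3737×3737: fills the width, so the intermediate becomes 3737.00 × 2335.62 — a scale of ×0.7571.
So the render's width is 3856.25 × 0.7571 ≈ 2919.53.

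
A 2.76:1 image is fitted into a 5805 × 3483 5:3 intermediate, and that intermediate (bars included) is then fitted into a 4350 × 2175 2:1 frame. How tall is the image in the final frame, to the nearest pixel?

Inside the 5805×3483 canvas the image is width-limited at 5805.00 × 2103.26.
5:3 in 4350×2175: fills the height, so the intermediate becomes 3625.00 × 2175.00 — a scale of ×0.6245.
So the image's height is 2103.26 × 0.6245 ≈ 1313.41.

1313 px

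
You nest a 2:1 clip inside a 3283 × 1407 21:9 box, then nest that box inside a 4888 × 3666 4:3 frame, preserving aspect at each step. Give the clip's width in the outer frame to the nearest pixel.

4190 px

Inside the 3283×1407 canvas the clip is height-limited at 2814.00 × 1407.00.
The 21:9 canvas is width-limited in 4888×3666, giving 4888.00 × 2094.86; scale factor 1.4889.
So the clip's width is 2814.00 × 1.4889 ≈ 4189.71.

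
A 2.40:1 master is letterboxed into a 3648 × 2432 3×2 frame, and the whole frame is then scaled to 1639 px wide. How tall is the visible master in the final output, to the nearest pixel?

683 px

Fitted into 3648×2432, the master spans the width; its height is 3648 / 2.400 ≈ 1520.00 px.
Resizing to 1639 px wide multiplies everything by 0.4493: 1520.00 → 682.92 px.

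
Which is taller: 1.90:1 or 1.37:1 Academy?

1.9 and 1.37; 1.9 > 1.37. The smaller width-to-height ratio is the taller frame.

1.37:1 Academy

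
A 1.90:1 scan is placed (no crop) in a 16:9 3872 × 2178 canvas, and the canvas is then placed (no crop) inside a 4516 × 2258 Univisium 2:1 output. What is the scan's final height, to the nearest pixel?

Inside the 3872×2178 canvas the scan is width-limited at 3872.00 × 2037.89.
16:9 in 4516×2258: fills the height, so the intermediate becomes 4014.22 × 2258.00 — a scale of ×1.0367.
So the scan's height is 2037.89 × 1.0367 ≈ 2112.75.

2113 px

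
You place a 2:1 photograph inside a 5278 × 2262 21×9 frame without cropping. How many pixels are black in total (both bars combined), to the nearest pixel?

2:1 is narrower than 21×9, so it spans the full height.
The photograph is 2262 × 2/1 ≈ 4524.0000 px wide.
5278 − 4524.0000 = 754.0000 px of bars.
Across the 2262-px span: 754.0000 × 2262 ≈ 1705548 px.

1705548 pixels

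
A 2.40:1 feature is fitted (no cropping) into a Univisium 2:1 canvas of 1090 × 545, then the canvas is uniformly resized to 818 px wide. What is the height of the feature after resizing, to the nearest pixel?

At 1090×545 the feature is width-limited, so height = 1090 / 2.400 ≈ 454.17 px.
The frame scales by 818/1090 = 0.7505; 454.17 × 0.7505 ≈ 340.83 px.

341 px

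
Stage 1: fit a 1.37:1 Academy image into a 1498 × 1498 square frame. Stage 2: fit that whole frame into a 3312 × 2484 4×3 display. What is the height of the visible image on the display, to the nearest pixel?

Inside the 1498×1498 canvas the image is width-limited at 1498.00 × 1093.43.
The square canvas is height-limited in 3312×2484, giving 2484.00 × 2484.00; scale factor 1.6582.
Applying the same ×1.6582: 1093.43 → 1813.14.

1813 px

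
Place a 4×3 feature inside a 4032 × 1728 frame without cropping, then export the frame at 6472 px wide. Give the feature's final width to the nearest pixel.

3698 px

In the 4032×1728 frame the feature fills the height: width = 1728 × 4/3 ≈ 2304.00 px.
Scaling 4032 → 6472 is ×1.6052, so the width becomes 2304.00 × 1.6052 ≈ 3698.29 px.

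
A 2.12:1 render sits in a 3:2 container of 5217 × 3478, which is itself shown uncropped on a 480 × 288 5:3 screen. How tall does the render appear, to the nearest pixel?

First fit — 2.12:1 into 5217×3478 spans the width: 5217.00 × 2460.85.
Second fit — the 3:2 canvas into 480×288 spans the height: 432.00 × 288.00 (×0.0828 from 5217×3478).
So the render's height is 2460.85 × 0.0828 ≈ 203.77.

204 px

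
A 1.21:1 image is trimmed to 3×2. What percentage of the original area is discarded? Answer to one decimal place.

Going from 1.21:1 to 3×2 means cutting height while keeping width.
Area ratio = (1.210)/(1.500) = 80.67%; the remaining 19.33% is cropped out.

19.3%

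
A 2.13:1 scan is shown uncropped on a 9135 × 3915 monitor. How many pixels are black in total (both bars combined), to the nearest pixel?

3116536 pixels

2.13:1 (2.130) < 21×9 (2.333), so the scan fills the height.
That makes the image 8338.9500 px wide (3915 × 2.130).
Black = 9135 − 8338.9500 = 796.0500 px.
Across the 3915-px span: 796.0500 × 3915 ≈ 3116536 px.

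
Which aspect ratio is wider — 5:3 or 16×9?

16×9

5:3 = 1.667 and 16×9 = 1.778; 1.778 > 1.667.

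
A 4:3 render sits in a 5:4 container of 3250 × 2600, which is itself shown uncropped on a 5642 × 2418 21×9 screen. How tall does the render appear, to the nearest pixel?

2267 px

First fit — 4:3 into 3250×2600 spans the width: 3250.00 × 2437.50.
The 5:4 canvas is height-limited in 5642×2418, giving 3022.50 × 2418.00; scale factor 0.9300.
The render scales with it: height 2437.50 × 0.9300 ≈ 2266.88.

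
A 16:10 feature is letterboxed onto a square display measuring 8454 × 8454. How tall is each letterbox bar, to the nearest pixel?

16:10 (1.600) > square (1.000), so the feature fills the width.
That makes the image 5283.75 px tall (8454 × 10/16).
Leftover height: 8454 − 5283.75 = 3170.25 px → 1585.12 each side.

1585 px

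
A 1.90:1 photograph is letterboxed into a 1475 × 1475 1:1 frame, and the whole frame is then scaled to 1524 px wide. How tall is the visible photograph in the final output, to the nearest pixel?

802 px

In the 1475×1475 frame the photograph fills the width: height = 1475 / 1.900 ≈ 776.32 px.
Resizing to 1524 px wide multiplies everything by 1.0332: 776.32 → 802.11 px.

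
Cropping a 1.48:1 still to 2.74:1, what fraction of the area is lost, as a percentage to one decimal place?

2.74:1 is wider than 1.48:1, so the crop keeps the full width and trims the height.
Area ratio = (1.480)/(2.740) = 54.01%; the remaining 45.99% is cropped out.

46.0%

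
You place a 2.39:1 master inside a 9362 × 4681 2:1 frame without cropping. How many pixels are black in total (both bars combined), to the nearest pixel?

Since 2.390 > 2.000, the master is width-limited.
That makes the image 3917.1548 px tall (9362 / 2.390).
Leftover height: 4681 − 3917.1548 = 763.8452 px.
Bar area = 763.8452 × 9362 ≈ 7151119 px.

7151119 pixels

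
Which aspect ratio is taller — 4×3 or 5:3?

4×3

4×3 = 1.333 and 5:3 = 1.667; 1.667 > 1.333. The smaller width-to-height ratio is the taller frame.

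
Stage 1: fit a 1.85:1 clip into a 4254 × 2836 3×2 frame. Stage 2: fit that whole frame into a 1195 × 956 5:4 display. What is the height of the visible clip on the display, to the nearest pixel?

646 px

First fit — 1.85:1 into 4254×2836 spans the width: 4254.00 × 2299.46.
Second fit — the 3×2 canvas into 1195×956 spans the width: 1195.00 × 796.67 (×0.2809 from 4254×2836).
So the clip's height is 2299.46 × 0.2809 ≈ 645.95.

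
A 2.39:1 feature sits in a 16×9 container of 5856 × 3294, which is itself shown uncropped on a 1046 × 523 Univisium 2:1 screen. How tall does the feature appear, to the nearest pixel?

389 px

First fit — 2.39:1 into 5856×3294 spans the width: 5856.00 × 2450.21.
16×9 in 1046×523: fills the height, so the intermediate becomes 929.78 × 523.00 — a scale of ×0.1588.
So the feature's height is 2450.21 × 0.1588 ≈ 389.03.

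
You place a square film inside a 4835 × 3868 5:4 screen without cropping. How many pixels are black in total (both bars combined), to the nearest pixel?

3740356 pixels

square (1.000) < 5:4 (1.250), so the film fills the height.
The film is 3868 × 1/1 ≈ 3868.0000 px wide.
Black = 4835 − 3868.0000 = 967.0000 px.
That's 967.0000 × 3868 ≈ 3740356 black pixels.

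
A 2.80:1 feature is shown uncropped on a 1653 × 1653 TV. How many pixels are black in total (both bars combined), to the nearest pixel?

2.80:1 is wider than 1:1, so it spans the full width.
Content height = 1653 / 2.800 ≈ 590.3571 px.
Black = 1653 − 590.3571 = 1062.6429 px.
That's 1062.6429 × 1653 ≈ 1756549 black pixels.

1756549 pixels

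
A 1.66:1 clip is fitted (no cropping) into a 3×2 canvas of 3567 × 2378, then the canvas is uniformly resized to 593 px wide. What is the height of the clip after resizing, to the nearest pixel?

357 px

In the 3567×2378 frame the clip fills the width: height = 3567 / 1.660 ≈ 2148.80 px.
Scaling 3567 → 593 is ×0.1662, so the height becomes 2148.80 × 0.1662 ≈ 357.23 px.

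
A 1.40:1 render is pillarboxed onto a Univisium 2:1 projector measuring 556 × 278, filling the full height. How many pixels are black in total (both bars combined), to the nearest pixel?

46370 pixels

Content width = 278 × 1.400 ≈ 389.2000 px.
Black = 556 − 389.2000 = 166.8000 px.
Across the 278-px span: 166.8000 × 278 ≈ 46370 px.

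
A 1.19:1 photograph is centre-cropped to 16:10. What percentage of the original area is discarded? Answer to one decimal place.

The width stays; only height is cut (since 16:10 is wider than 1.19:1).
Fraction kept = (1.190)/(1.600) ≈ 74.38%, so 25.62% is lost.

25.6%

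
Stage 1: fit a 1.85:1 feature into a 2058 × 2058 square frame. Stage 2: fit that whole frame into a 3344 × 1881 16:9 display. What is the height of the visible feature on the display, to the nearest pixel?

1017 px

First fit — 1.85:1 into 2058×2058 spans the width: 2058.00 × 1112.43.
square in 3344×1881: fills the height, so the intermediate becomes 1881.00 × 1881.00 — a scale of ×0.9140.
The feature scales with it: height 1112.43 × 0.9140 ≈ 1016.76.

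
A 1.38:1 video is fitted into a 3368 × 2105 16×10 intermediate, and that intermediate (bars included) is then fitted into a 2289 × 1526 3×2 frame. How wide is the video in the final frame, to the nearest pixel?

Inside the 3368×2105 canvas the video is height-limited at 2904.90 × 2105.00.
Second fit — the 16×10 canvas into 2289×1526 spans the width: 2289.00 × 1430.62 (×0.6796 from 3368×2105).
The video scales with it: width 2904.90 × 0.6796 ≈ 1974.26.

1974 px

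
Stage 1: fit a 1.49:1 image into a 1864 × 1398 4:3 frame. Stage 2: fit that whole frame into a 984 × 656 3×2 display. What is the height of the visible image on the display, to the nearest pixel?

587 px

First fit — 1.49:1 into 1864×1398 spans the width: 1864.00 × 1251.01.
Second fit — the 4:3 canvas into 984×656 spans the height: 874.67 × 656.00 (×0.4692 from 1864×1398).
The image scales with it: height 1251.01 × 0.4692 ≈ 587.02.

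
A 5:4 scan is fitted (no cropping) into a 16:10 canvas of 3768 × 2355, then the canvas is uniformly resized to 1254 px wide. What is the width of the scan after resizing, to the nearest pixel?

Fitted into 3768×2355, the scan spans the height; its width is 2355 × 5/4 ≈ 2943.75 px.
Scaling 3768 → 1254 is ×0.3328, so the width becomes 2943.75 × 0.3328 ≈ 979.69 px.

980 px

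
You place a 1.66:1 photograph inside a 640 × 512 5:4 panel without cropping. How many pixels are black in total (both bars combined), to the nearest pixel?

1.66:1 (1.660) > 5:4 (1.250), so the photograph fills the width.
The photograph is 640 / 1.660 ≈ 385.5422 px tall.
Black = 512 − 385.5422 = 126.4578 px.
Across the 640-px span: 126.4578 × 640 ≈ 80933 px.

80933 pixels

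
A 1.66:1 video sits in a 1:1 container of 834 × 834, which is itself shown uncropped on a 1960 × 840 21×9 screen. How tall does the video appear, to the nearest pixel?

506 px

First fit — 1.66:1 into 834×834 spans the width: 834.00 × 502.41.
1:1 in 1960×840: fills the height, so the intermediate becomes 840.00 × 840.00 — a scale of ×1.0072.
Applying the same ×1.0072: 502.41 → 506.02.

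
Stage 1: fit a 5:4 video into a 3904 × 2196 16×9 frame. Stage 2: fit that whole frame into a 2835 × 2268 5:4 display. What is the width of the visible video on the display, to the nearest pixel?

1993 px

First fit — 5:4 into 3904×2196 spans the height: 2745.00 × 2196.00.
The 16×9 canvas is width-limited in 2835×2268, giving 2835.00 × 1594.69; scale factor 0.7262.
Applying the same ×0.7262: 2745.00 → 1993.36.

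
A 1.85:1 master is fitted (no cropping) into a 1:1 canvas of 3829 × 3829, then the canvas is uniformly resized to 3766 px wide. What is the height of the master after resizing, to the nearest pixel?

2036 px

At 3829×3829 the master is width-limited, so height = 3829 / 1.850 ≈ 2069.73 px.
Resizing to 3766 px wide multiplies everything by 0.9835: 2069.73 → 2035.68 px.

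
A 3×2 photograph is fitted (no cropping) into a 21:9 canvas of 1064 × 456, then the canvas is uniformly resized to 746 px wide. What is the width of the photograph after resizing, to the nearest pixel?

In the 1064×456 frame the photograph fills the height: width = 456 × 3/2 ≈ 684.00 px.
Scaling 1064 → 746 is ×0.7011, so the width becomes 684.00 × 0.7011 ≈ 479.57 px.

480 px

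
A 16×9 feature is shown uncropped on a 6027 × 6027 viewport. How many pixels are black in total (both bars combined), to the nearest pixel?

16×9 (1.778) > 1:1 (1.000), so the feature fills the width.
Content height = 6027 × 9/16 ≈ 3390.1875 px.
Leftover height: 6027 − 3390.1875 = 2636.8125 px.
That's 2636.8125 × 6027 ≈ 15892069 black pixels.

15892069 pixels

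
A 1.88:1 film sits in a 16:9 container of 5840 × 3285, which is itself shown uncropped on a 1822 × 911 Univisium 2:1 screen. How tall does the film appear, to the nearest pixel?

861 px

Inside the 5840×3285 canvas the film is width-limited at 5840.00 × 3106.38.
The 16:9 canvas is height-limited in 1822×911, giving 1619.56 × 911.00; scale factor 0.2773.
So the film's height is 3106.38 × 0.2773 ≈ 861.47.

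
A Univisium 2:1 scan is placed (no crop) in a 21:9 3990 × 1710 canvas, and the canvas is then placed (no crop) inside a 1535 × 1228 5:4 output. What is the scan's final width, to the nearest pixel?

1316 px

First fit — Univisium 2:1 into 3990×1710 spans the height: 3420.00 × 1710.00.
Second fit — the 21:9 canvas into 1535×1228 spans the width: 1535.00 × 657.86 (×0.3847 from 3990×1710).
Applying the same ×0.3847: 3420.00 → 1315.71.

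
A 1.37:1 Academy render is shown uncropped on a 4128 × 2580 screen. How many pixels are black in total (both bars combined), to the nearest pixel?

1530972 pixels

1.37:1 Academy is narrower than 16×10, so it spans the full height.
The render is 2580 × 1.370 ≈ 3534.6000 px wide.
4128 − 3534.6000 = 593.4000 px of bars.
Bar area = 593.4000 × 2580 ≈ 1530972 px.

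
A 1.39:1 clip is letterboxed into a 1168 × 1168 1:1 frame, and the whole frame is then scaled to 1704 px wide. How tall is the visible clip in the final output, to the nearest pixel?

1226 px

In the 1168×1168 frame the clip fills the width: height = 1168 / 1.390 ≈ 840.29 px.
Scaling 1168 → 1704 is ×1.4589, so the height becomes 840.29 × 1.4589 ≈ 1225.90 px.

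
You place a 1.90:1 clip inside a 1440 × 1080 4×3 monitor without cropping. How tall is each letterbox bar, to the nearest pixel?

Since 1.900 > 1.333, the clip is width-limited.
Content height = 1440 / 1.900 ≈ 757.89 px.
Black = 1080 − 757.89 = 322.11 px, or 161.05 per bar.

161 px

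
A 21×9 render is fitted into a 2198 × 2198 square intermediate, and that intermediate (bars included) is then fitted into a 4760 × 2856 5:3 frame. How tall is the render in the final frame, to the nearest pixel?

1224 px

First fit — 21×9 into 2198×2198 spans the width: 2198.00 × 942.00.
The square canvas is height-limited in 4760×2856, giving 2856.00 × 2856.00; scale factor 1.2994.
The render scales with it: height 942.00 × 1.2994 ≈ 1224.00.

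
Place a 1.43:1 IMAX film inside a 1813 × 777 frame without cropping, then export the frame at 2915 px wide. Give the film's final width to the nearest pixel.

1786 px

In the 1813×777 frame the film fills the height: width = 777 × 1.430 ≈ 1111.11 px.
The frame scales by 2915/1813 = 1.6078; 1111.11 × 1.6078 ≈ 1786.48 px.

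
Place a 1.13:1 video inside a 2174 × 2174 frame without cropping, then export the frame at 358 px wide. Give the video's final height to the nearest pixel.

In the 2174×2174 frame the video fills the width: height = 2174 / 1.130 ≈ 1923.89 px.
Scaling 2174 → 358 is ×0.1647, so the height becomes 1923.89 × 0.1647 ≈ 316.81 px.

317 px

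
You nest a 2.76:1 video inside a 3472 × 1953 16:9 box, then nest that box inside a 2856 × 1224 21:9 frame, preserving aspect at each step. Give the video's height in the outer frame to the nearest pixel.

788 px

First fit — 2.76:1 into 3472×1953 spans the width: 3472.00 × 1257.97.
Second fit — the 16:9 canvas into 2856×1224 spans the height: 2176.00 × 1224.00 (×0.6267 from 3472×1953).
The video scales with it: height 1257.97 × 0.6267 ≈ 788.41.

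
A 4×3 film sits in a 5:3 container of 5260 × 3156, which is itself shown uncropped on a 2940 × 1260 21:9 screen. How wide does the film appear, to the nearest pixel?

1680 px

Inside the 5260×3156 canvas the film is height-limited at 4208.00 × 3156.00.
The 5:3 canvas is height-limited in 2940×1260, giving 2100.00 × 1260.00; scale factor 0.3992.
The film scales with it: width 4208.00 × 0.3992 ≈ 1680.00.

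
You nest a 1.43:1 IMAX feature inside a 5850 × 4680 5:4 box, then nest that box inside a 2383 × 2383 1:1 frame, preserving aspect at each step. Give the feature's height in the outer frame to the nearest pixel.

1666 px

1.43:1 IMAX in 5850×4680: fills the width, so the feature is 5850.00 × 4090.91.
The 5:4 canvas is width-limited in 2383×2383, giving 2383.00 × 1906.40; scale factor 0.4074.
So the feature's height is 4090.91 × 0.4074 ≈ 1666.43.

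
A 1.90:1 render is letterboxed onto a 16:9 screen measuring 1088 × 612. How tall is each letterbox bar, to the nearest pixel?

20 px

Since 1.900 > 1.778, the render is width-limited.
That makes the image 572.63 px tall (1088 / 1.900).
612 − 572.63 = 39.37 px of bars (19.68 each).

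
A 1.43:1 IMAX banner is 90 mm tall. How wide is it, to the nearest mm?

At 1.43:1 IMAX, 90 × 1.430 ≈ 128.70.

129 mm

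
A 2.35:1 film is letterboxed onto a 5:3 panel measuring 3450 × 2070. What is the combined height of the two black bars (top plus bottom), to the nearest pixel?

602 px

Since 2.350 > 1.667, the film is width-limited.
That makes the image 1468.09 px tall (3450 / 2.350).
Black = 2070 − 1468.09 = 601.91 px.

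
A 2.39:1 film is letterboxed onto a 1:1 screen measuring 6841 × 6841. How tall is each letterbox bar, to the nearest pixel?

Since 2.390 > 1.000, the film is width-limited.
That makes the image 2862.34 px tall (6841 / 2.390).
Leftover height: 6841 − 2862.34 = 3978.66 px → 1989.33 each side.

1989 px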